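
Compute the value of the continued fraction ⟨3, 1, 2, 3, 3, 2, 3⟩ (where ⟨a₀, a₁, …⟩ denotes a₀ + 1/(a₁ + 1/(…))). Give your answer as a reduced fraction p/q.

965/261

Compute successive convergents:
a_0 = 3: 3/1
a_1 = 1: 4/1
a_2 = 2: 11/3
a_3 = 3: 37/10
a_4 = 3: 122/33
a_5 = 2: 281/76
a_6 = 3: 965/261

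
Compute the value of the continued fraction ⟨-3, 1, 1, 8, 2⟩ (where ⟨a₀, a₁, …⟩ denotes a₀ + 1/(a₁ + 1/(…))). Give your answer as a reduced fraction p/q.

-89/36

Compute successive convergents:
a_0 = -3: -3/1
a_1 = 1: -2/1
a_2 = 1: -5/2
a_3 = 8: -42/17
a_4 = 2: -89/36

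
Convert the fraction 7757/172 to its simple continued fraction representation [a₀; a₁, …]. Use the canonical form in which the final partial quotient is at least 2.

⌊7757/172⌋ = 45, remainder 17
⌊172/17⌋ = 10, remainder 2
⌊17/2⌋ = 8, remainder 1
⌊2/1⌋ = 2, remainder 0

[45; 10, 8, 2]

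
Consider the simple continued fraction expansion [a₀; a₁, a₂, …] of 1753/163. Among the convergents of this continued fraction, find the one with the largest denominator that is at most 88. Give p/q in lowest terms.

List convergents until the denominator exceeds the bound:
a_0 = 10: 10/1  (≤ bound)
a_1 = 1: 11/1  (≤ bound)
a_2 = 3: 43/4  (≤ bound)
a_3 = 13: 570/53  (≤ bound)
a_4 = 3: 1753/163  (> 88, stop)

570/53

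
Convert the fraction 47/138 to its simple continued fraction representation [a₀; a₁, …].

[0; 2, 1, 14, 1, 2]

47 = 0·138 + 47, so a_0 = 0
138 = 2·47 + 44, so a_1 = 2
47 = 1·44 + 3, so a_2 = 1
44 = 14·3 + 2, so a_3 = 14
3 = 1·2 + 1, so a_4 = 1
2 = 2·1 + 0, so a_5 = 2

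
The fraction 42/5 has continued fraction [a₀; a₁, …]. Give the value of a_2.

Run the Euclidean algorithm, recording each quotient:
42 = 8·5 + 2, so a_0 = 8
5 = 2·2 + 1, so a_1 = 2
2 = 2·1 + 0, so a_2 = 2

2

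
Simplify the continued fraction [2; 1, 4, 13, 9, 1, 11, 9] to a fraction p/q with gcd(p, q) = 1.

a_0 = 2: 2/1
a_1 = 1: 3/1
a_2 = 4: 14/5
a_3 = 13: 185/66
a_4 = 9: 1679/599
a_5 = 1: 1864/665
a_6 = 11: 22183/7914
a_7 = 9: 201511/71891

201511/71891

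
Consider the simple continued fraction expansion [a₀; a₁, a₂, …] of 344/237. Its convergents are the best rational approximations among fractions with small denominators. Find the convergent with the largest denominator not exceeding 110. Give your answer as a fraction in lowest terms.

a_0 = 1: 1/1  (≤ bound)
a_1 = 2: 3/2  (≤ bound)
a_2 = 4: 13/9  (≤ bound)
a_3 = 1: 16/11  (≤ bound)
a_4 = 1: 29/20  (≤ bound)
a_5 = 1: 45/31  (≤ bound)
a_6 = 7: 344/237  (> 110, stop)

45/31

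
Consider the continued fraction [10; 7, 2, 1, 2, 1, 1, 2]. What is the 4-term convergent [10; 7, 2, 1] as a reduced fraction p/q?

Use the convergent recurrence hₖ = aₖ·hₖ₋₁ + hₖ₋₂ (and likewise for the denominators kₖ):
a_0 = 10: 10/1
a_1 = 7: 71/7
a_2 = 2: 152/15
a_3 = 1: 223/22

223/22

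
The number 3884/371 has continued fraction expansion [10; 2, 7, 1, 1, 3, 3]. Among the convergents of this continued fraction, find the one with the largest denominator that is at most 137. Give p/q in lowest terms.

1183/113

a_0 = 10: 10/1  (≤ bound)
a_1 = 2: 21/2  (≤ bound)
a_2 = 7: 157/15  (≤ bound)
a_3 = 1: 178/17  (≤ bound)
a_4 = 1: 335/32  (≤ bound)
a_5 = 3: 1183/113  (≤ bound)
a_6 = 3: 3884/371  (> 137, stop)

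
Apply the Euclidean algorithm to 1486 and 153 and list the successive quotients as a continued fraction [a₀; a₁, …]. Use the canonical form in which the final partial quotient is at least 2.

[9; 1, 2, 2, 10, 2]

Run the Euclidean algorithm, recording each quotient:
1486 ÷ 153 → quotient 9, remainder 109
153 ÷ 109 → quotient 1, remainder 44
109 ÷ 44 → quotient 2, remainder 21
44 ÷ 21 → quotient 2, remainder 2
21 ÷ 2 → quotient 10, remainder 1
2 ÷ 1 → quotient 2, remainder 0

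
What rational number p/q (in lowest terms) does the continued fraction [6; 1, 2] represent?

Collapse the nested fraction from the inside out:
Start with 2.
1 + 1/(2/1) = 1 + 1/2 = 3/2
6 + 1/(3/2) = 6 + 2/3 = 20/3

20/3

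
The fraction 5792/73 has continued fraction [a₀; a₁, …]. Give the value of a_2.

5792 = 79·73 + 25, so a_0 = 79
73 = 2·25 + 23, so a_1 = 2
25 = 1·23 + 2, so a_2 = 1

1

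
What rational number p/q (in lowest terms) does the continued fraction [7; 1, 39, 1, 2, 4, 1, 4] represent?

Start with 4.
1 + 1/(4/1) = 1 + 1/4 = 5/4
4 + 1/(5/4) = 4 + 4/5 = 24/5
2 + 1/(24/5) = 2 + 5/24 = 53/24
1 + 1/(53/24) = 1 + 24/53 = 77/53
39 + 1/(77/53) = 39 + 53/77 = 3056/77
1 + 1/(3056/77) = 1 + 77/3056 = 3133/3056
7 + 1/(3133/3056) = 7 + 3056/3133 = 24987/3133

24987/3133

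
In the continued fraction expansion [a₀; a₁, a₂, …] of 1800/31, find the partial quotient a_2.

⌊1800/31⌋ = 58, remainder 2
⌊31/2⌋ = 15, remainder 1
⌊2/1⌋ = 2, remainder 0

2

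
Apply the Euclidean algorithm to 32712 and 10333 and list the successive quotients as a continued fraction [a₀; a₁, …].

Apply division with remainder until the remainder is 0:
32712 ÷ 10333 → quotient 3, remainder 1713
10333 ÷ 1713 → quotient 6, remainder 55
1713 ÷ 55 → quotient 31, remainder 8
55 ÷ 8 → quotient 6, remainder 7
8 ÷ 7 → quotient 1, remainder 1
7 ÷ 1 → quotient 7, remainder 0

[3; 6, 31, 6, 1, 7]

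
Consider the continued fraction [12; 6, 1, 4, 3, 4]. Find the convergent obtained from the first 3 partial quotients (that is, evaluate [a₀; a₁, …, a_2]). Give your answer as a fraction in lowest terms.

85/7

a_0 = 12: 12/1
a_1 = 6: 73/6
a_2 = 1: 85/7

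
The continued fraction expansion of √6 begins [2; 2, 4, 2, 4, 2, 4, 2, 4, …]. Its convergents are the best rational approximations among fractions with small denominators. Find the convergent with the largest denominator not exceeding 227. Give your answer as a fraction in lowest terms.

485/198

List convergents until the denominator exceeds the bound:
a_0 = 2: 2/1  (≤ bound)
a_1 = 2: 5/2  (≤ bound)
a_2 = 4: 22/9  (≤ bound)
a_3 = 2: 49/20  (≤ bound)
a_4 = 4: 218/89  (≤ bound)
a_5 = 2: 485/198  (≤ bound)
a_6 = 4: 2158/881  (> 227, stop)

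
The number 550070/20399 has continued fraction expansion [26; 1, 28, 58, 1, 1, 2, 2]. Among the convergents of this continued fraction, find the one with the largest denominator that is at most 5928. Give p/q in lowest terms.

List convergents until the denominator exceeds the bound:
a_0 = 26: 26/1  (≤ bound)
a_1 = 1: 27/1  (≤ bound)
a_2 = 28: 782/29  (≤ bound)
a_3 = 58: 45383/1683  (≤ bound)
a_4 = 1: 46165/1712  (≤ bound)
a_5 = 1: 91548/3395  (≤ bound)
a_6 = 2: 229261/8502  (> 5928, stop)

91548/3395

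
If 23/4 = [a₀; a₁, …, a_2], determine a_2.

23 = 5·4 + 3, so a_0 = 5
4 = 1·3 + 1, so a_1 = 1
3 = 3·1 + 0, so a_2 = 3

3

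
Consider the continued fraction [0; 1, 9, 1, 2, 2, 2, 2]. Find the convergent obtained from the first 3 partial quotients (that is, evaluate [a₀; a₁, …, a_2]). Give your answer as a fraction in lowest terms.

9/10

Start with 9.
1 + 1/(9/1) = 1 + 1/9 = 10/9
0 + 1/(10/9) = 0 + 9/10 = 9/10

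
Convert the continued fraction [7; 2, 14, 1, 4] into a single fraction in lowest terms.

1145/153

Starting at the tail and folding back:
Start with 4.
1 + 1/(4/1) = 1 + 1/4 = 5/4
14 + 1/(5/4) = 14 + 4/5 = 74/5
2 + 1/(74/5) = 2 + 5/74 = 153/74
7 + 1/(153/74) = 7 + 74/153 = 1145/153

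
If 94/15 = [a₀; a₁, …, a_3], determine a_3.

3

Repeatedly divide and take the remainder:
94 = 6·15 + 4, so a_0 = 6
15 = 3·4 + 3, so a_1 = 3
4 = 1·3 + 1, so a_2 = 1
3 = 3·1 + 0, so a_3 = 3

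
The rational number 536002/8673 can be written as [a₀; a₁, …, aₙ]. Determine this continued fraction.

536002 ÷ 8673 → quotient 61, remainder 6949
8673 ÷ 6949 → quotient 1, remainder 1724
6949 ÷ 1724 → quotient 4, remainder 53
1724 ÷ 53 → quotient 32, remainder 28
53 ÷ 28 → quotient 1, remainder 25
28 ÷ 25 → quotient 1, remainder 3
25 ÷ 3 → quotient 8, remainder 1
3 ÷ 1 → quotient 3, remainder 0

[61; 1, 4, 32, 1, 1, 8, 3]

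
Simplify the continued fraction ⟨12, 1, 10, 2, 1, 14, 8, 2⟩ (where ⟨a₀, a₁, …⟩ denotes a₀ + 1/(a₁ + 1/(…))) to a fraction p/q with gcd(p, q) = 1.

Starting at the tail and folding back:
Start with 2.
8 + 1/(2/1) = 8 + 1/2 = 17/2
14 + 1/(17/2) = 14 + 2/17 = 240/17
1 + 1/(240/17) = 1 + 17/240 = 257/240
2 + 1/(257/240) = 2 + 240/257 = 754/257
10 + 1/(754/257) = 10 + 257/754 = 7797/754
1 + 1/(7797/754) = 1 + 754/7797 = 8551/7797
12 + 1/(8551/7797) = 12 + 7797/8551 = 110409/8551

110409/8551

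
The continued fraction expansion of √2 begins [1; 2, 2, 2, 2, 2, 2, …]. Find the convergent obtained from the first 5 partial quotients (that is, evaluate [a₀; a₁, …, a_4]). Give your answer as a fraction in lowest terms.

41/29

Start with 2.
2 + 1/(2/1) = 2 + 1/2 = 5/2
2 + 1/(5/2) = 2 + 2/5 = 12/5
2 + 1/(12/5) = 2 + 5/12 = 29/12
1 + 1/(29/12) = 1 + 12/29 = 41/29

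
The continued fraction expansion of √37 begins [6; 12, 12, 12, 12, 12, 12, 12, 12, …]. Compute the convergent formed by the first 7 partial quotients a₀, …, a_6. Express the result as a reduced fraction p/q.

18798954/3090529

a_0 = 6: 6/1
a_1 = 12: 73/12
a_2 = 12: 882/145
a_3 = 12: 10657/1752
a_4 = 12: 128766/21169
a_5 = 12: 1555849/255780
a_6 = 12: 18798954/3090529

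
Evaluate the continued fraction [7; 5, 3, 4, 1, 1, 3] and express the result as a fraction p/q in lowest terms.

Collapse the nested fraction from the inside out:
Start with 3.
1 + 1/(3/1) = 1 + 1/3 = 4/3
1 + 1/(4/3) = 1 + 3/4 = 7/4
4 + 1/(7/4) = 4 + 4/7 = 32/7
3 + 1/(32/7) = 3 + 7/32 = 103/32
5 + 1/(103/32) = 5 + 32/103 = 547/103
7 + 1/(547/103) = 7 + 103/547 = 3932/547

3932/547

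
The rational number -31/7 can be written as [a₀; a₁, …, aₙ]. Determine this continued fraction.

⌊-31/7⌋ = -5, remainder 4
⌊7/4⌋ = 1, remainder 3
⌊4/3⌋ = 1, remainder 1
⌊3/1⌋ = 3, remainder 0

[-5; 1, 1, 3]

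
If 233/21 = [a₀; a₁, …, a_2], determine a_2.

2

233 = 11·21 + 2, so a_0 = 11
21 = 10·2 + 1, so a_1 = 10
2 = 2·1 + 0, so a_2 = 2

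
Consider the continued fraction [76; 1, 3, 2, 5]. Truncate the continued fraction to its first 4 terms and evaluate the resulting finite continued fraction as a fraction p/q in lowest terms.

Build up convergents one term at a time:
a_0 = 76: 76/1
a_1 = 1: 77/1
a_2 = 3: 307/4
a_3 = 2: 691/9

691/9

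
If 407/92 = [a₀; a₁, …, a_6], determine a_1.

407 = 4·92 + 39, so a_0 = 4
92 = 2·39 + 14, so a_1 = 2

2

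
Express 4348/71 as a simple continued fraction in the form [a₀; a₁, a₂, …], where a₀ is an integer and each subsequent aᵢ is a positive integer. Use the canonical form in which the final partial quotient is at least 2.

[61; 4, 5, 1, 2]

Repeatedly divide and take the remainder:
4348 ÷ 71 → quotient 61, remainder 17
71 ÷ 17 → quotient 4, remainder 3
17 ÷ 3 → quotient 5, remainder 2
3 ÷ 2 → quotient 1, remainder 1
2 ÷ 1 → quotient 2, remainder 0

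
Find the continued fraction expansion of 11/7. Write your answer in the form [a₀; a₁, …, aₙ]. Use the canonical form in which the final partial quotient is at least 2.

Apply division with remainder until the remainder is 0:
11 = 1·7 + 4, so a_0 = 1
7 = 1·4 + 3, so a_1 = 1
4 = 1·3 + 1, so a_2 = 1
3 = 3·1 + 0, so a_3 = 3

[1; 1, 1, 3]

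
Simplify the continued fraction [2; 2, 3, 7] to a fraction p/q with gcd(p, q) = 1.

a_0 = 2: 2/1
a_1 = 2: 5/2
a_2 = 3: 17/7
a_3 = 7: 124/51

124/51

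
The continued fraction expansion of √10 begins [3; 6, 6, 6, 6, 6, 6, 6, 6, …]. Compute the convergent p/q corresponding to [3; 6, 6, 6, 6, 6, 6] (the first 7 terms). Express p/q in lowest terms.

168717/53353

Start with 6.
6 + 1/(6/1) = 6 + 1/6 = 37/6
6 + 1/(37/6) = 6 + 6/37 = 228/37
6 + 1/(228/37) = 6 + 37/228 = 1405/228
6 + 1/(1405/228) = 6 + 228/1405 = 8658/1405
6 + 1/(8658/1405) = 6 + 1405/8658 = 53353/8658
3 + 1/(53353/8658) = 3 + 8658/53353 = 168717/53353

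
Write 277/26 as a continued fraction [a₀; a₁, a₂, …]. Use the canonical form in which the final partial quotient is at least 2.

[10; 1, 1, 1, 8]

Apply division with remainder until the remainder is 0:
⌊277/26⌋ = 10, remainder 17
⌊26/17⌋ = 1, remainder 9
⌊17/9⌋ = 1, remainder 8
⌊9/8⌋ = 1, remainder 1
⌊8/1⌋ = 8, remainder 0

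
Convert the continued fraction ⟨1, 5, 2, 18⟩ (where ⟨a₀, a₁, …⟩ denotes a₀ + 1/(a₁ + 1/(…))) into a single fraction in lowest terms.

Use the convergent recurrence hₖ = aₖ·hₖ₋₁ + hₖ₋₂ (and likewise for the denominators kₖ):
a_0 = 1: 1/1
a_1 = 5: 6/5
a_2 = 2: 13/11
a_3 = 18: 240/203

240/203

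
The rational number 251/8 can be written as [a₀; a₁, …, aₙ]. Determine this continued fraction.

⌊251/8⌋ = 31, remainder 3
⌊8/3⌋ = 2, remainder 2
⌊3/2⌋ = 1, remainder 1
⌊2/1⌋ = 2, remainder 0

[31; 2, 1, 2]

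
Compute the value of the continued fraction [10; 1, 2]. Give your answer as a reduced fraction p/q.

Start with 2.
1 + 1/(2/1) = 1 + 1/2 = 3/2
10 + 1/(3/2) = 10 + 2/3 = 32/3

32/3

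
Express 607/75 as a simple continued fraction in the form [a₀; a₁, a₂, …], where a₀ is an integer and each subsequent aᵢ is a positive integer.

[8; 10, 1, 2, 2]

⌊607/75⌋ = 8, remainder 7
⌊75/7⌋ = 10, remainder 5
⌊7/5⌋ = 1, remainder 2
⌊5/2⌋ = 2, remainder 1
⌊2/1⌋ = 2, remainder 0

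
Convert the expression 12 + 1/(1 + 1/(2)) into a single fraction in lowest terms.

Collapse the nested fraction from the inside out:
Start with 2.
1 + 1/(2/1) = 1 + 1/2 = 3/2
12 + 1/(3/2) = 12 + 2/3 = 38/3

38/3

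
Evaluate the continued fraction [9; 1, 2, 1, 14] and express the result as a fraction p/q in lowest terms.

575/59

Use the convergent recurrence hₖ = aₖ·hₖ₋₁ + hₖ₋₂ (and likewise for the denominators kₖ):
a_0 = 9: 9/1
a_1 = 1: 10/1
a_2 = 2: 29/3
a_3 = 1: 39/4
a_4 = 14: 575/59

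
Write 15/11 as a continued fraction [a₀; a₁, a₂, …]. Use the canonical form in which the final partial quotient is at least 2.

15 = 1·11 + 4, so a_0 = 1
11 = 2·4 + 3, so a_1 = 2
4 = 1·3 + 1, so a_2 = 1
3 = 3·1 + 0, so a_3 = 3

[1; 2, 1, 3]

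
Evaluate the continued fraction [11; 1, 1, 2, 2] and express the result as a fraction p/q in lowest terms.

139/12

Start with 2.
2 + 1/(2/1) = 2 + 1/2 = 5/2
1 + 1/(5/2) = 1 + 2/5 = 7/5
1 + 1/(7/5) = 1 + 5/7 = 12/7
11 + 1/(12/7) = 11 + 7/12 = 139/12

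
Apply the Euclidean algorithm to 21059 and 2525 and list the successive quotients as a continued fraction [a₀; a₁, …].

21059 ÷ 2525 → quotient 8, remainder 859
2525 ÷ 859 → quotient 2, remainder 807
859 ÷ 807 → quotient 1, remainder 52
807 ÷ 52 → quotient 15, remainder 27
52 ÷ 27 → quotient 1, remainder 25
27 ÷ 25 → quotient 1, remainder 2
25 ÷ 2 → quotient 12, remainder 1
2 ÷ 1 → quotient 2, remainder 0

[8; 2, 1, 15, 1, 1, 12, 2]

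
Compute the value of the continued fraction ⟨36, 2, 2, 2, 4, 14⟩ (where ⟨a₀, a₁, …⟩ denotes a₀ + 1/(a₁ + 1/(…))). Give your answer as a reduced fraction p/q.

27457/754

Use the convergent recurrence hₖ = aₖ·hₖ₋₁ + hₖ₋₂ (and likewise for the denominators kₖ):
a_0 = 36: 36/1
a_1 = 2: 73/2
a_2 = 2: 182/5
a_3 = 2: 437/12
a_4 = 4: 1930/53
a_5 = 14: 27457/754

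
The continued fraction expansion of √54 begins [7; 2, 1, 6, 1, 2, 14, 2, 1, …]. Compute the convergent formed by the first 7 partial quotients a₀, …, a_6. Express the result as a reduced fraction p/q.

6959/947

a_0 = 7: 7/1
a_1 = 2: 15/2
a_2 = 1: 22/3
a_3 = 6: 147/20
a_4 = 1: 169/23
a_5 = 2: 485/66
a_6 = 14: 6959/947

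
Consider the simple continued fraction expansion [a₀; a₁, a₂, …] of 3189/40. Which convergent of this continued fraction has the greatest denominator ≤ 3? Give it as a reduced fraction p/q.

239/3

List convergents until the denominator exceeds the bound:
a_0 = 79: 79/1  (≤ bound)
a_1 = 1: 80/1  (≤ bound)
a_2 = 2: 239/3  (≤ bound)
a_3 = 1: 319/4  (> 3, stop)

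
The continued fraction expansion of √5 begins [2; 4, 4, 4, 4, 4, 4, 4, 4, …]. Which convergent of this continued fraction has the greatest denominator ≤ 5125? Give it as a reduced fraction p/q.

2889/1292

a_0 = 2: 2/1  (≤ bound)
a_1 = 4: 9/4  (≤ bound)
a_2 = 4: 38/17  (≤ bound)
a_3 = 4: 161/72  (≤ bound)
a_4 = 4: 682/305  (≤ bound)
a_5 = 4: 2889/1292  (≤ bound)
a_6 = 4: 12238/5473  (> 5125, stop)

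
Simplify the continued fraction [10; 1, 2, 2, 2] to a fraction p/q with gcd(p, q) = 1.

182/17

Build up convergents one term at a time:
a_0 = 10: 10/1
a_1 = 1: 11/1
a_2 = 2: 32/3
a_3 = 2: 75/7
a_4 = 2: 182/17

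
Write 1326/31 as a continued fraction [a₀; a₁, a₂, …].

[42; 1, 3, 2, 3]

Apply division with remainder until the remainder is 0:
1326 ÷ 31 → quotient 42, remainder 24
31 ÷ 24 → quotient 1, remainder 7
24 ÷ 7 → quotient 3, remainder 3
7 ÷ 3 → quotient 2, remainder 1
3 ÷ 1 → quotient 3, remainder 0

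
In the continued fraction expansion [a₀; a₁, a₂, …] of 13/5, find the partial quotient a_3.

Apply division with remainder until the remainder is 0:
13 = 2·5 + 3, so a_0 = 2
5 = 1·3 + 2, so a_1 = 1
3 = 1·2 + 1, so a_2 = 1
2 = 2·1 + 0, so a_3 = 2

2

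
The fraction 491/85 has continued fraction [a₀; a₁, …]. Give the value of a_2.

491 ÷ 85 → quotient 5, remainder 66
85 ÷ 66 → quotient 1, remainder 19
66 ÷ 19 → quotient 3, remainder 9

3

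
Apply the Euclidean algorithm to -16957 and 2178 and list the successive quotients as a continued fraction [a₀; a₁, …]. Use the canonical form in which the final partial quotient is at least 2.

[-8; 4, 1, 1, 1, 38, 4]

-16957 ÷ 2178 → quotient -8, remainder 467
2178 ÷ 467 → quotient 4, remainder 310
467 ÷ 310 → quotient 1, remainder 157
310 ÷ 157 → quotient 1, remainder 153
157 ÷ 153 → quotient 1, remainder 4
153 ÷ 4 → quotient 38, remainder 1
4 ÷ 1 → quotient 4, remainder 0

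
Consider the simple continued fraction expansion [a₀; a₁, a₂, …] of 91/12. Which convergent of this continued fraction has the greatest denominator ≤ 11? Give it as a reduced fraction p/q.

38/5

a_0 = 7: 7/1  (≤ bound)
a_1 = 1: 8/1  (≤ bound)
a_2 = 1: 15/2  (≤ bound)
a_3 = 2: 38/5  (≤ bound)
a_4 = 2: 91/12  (> 11, stop)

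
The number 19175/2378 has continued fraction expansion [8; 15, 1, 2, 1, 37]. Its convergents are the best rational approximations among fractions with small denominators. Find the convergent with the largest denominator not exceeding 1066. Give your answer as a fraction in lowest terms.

a_0 = 8: 8/1  (≤ bound)
a_1 = 15: 121/15  (≤ bound)
a_2 = 1: 129/16  (≤ bound)
a_3 = 2: 379/47  (≤ bound)
a_4 = 1: 508/63  (≤ bound)
a_5 = 37: 19175/2378  (> 1066, stop)

508/63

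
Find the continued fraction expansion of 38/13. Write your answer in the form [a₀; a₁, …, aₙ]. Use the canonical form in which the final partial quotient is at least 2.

⌊38/13⌋ = 2, remainder 12
⌊13/12⌋ = 1, remainder 1
⌊12/1⌋ = 12, remainder 0

[2; 1, 12]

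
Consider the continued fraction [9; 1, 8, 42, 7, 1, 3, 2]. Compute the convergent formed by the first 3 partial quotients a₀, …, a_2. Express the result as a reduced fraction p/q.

Start with 8.
1 + 1/(8/1) = 1 + 1/8 = 9/8
9 + 1/(9/8) = 9 + 8/9 = 89/9

89/9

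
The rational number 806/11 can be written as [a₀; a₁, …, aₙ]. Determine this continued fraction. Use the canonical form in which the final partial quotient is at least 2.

806 = 73·11 + 3, so a_0 = 73
11 = 3·3 + 2, so a_1 = 3
3 = 1·2 + 1, so a_2 = 1
2 = 2·1 + 0, so a_3 = 2

[73; 3, 1, 2]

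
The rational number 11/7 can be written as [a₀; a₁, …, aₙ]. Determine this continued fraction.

[1; 1, 1, 3]

Repeatedly divide and take the remainder:
⌊11/7⌋ = 1, remainder 4
⌊7/4⌋ = 1, remainder 3
⌊4/3⌋ = 1, remainder 1
⌊3/1⌋ = 3, remainder 0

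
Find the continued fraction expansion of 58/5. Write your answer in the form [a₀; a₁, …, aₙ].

58 ÷ 5 → quotient 11, remainder 3
5 ÷ 3 → quotient 1, remainder 2
3 ÷ 2 → quotient 1, remainder 1
2 ÷ 1 → quotient 2, remainder 0

[11; 1, 1, 2]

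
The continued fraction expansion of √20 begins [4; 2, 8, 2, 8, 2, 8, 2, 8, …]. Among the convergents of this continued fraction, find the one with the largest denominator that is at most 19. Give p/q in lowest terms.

a_0 = 4: 4/1  (≤ bound)
a_1 = 2: 9/2  (≤ bound)
a_2 = 8: 76/17  (≤ bound)
a_3 = 2: 161/36  (> 19, stop)

76/17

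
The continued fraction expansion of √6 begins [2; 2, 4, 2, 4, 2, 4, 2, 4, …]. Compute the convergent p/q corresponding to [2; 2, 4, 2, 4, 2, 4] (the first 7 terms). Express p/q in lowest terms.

2158/881

a_0 = 2: 2/1
a_1 = 2: 5/2
a_2 = 4: 22/9
a_3 = 2: 49/20
a_4 = 4: 218/89
a_5 = 2: 485/198
a_6 = 4: 2158/881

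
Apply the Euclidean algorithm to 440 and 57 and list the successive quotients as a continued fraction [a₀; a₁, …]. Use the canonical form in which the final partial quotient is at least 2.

Apply division with remainder until the remainder is 0:
440 = 7·57 + 41, so a_0 = 7
57 = 1·41 + 16, so a_1 = 1
41 = 2·16 + 9, so a_2 = 2
16 = 1·9 + 7, so a_3 = 1
9 = 1·7 + 2, so a_4 = 1
7 = 3·2 + 1, so a_5 = 3
2 = 2·1 + 0, so a_6 = 2

[7; 1, 2, 1, 1, 3, 2]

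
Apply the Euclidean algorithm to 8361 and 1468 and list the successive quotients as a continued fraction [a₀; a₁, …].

[5; 1, 2, 3, 1, 1, 12, 5]

Repeatedly divide and take the remainder:
8361 ÷ 1468 → quotient 5, remainder 1021
1468 ÷ 1021 → quotient 1, remainder 447
1021 ÷ 447 → quotient 2, remainder 127
447 ÷ 127 → quotient 3, remainder 66
127 ÷ 66 → quotient 1, remainder 61
66 ÷ 61 → quotient 1, remainder 5
61 ÷ 5 → quotient 12, remainder 1
5 ÷ 1 → quotient 5, remainder 0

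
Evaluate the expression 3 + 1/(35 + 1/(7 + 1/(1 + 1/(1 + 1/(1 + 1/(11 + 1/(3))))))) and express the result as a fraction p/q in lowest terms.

a_0 = 3: 3/1
a_1 = 35: 106/35
a_2 = 7: 745/246
a_3 = 1: 851/281
a_4 = 1: 1596/527
a_5 = 1: 2447/808
a_6 = 11: 28513/9415
a_7 = 3: 87986/29053

87986/29053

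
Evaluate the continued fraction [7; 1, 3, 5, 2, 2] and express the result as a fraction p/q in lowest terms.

Start with 2.
2 + 1/(2/1) = 2 + 1/2 = 5/2
5 + 1/(5/2) = 5 + 2/5 = 27/5
3 + 1/(27/5) = 3 + 5/27 = 86/27
1 + 1/(86/27) = 1 + 27/86 = 113/86
7 + 1/(113/86) = 7 + 86/113 = 877/113

877/113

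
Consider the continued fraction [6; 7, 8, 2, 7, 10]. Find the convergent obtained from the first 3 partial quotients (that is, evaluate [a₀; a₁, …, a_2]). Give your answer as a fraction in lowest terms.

Start with 8.
7 + 1/(8/1) = 7 + 1/8 = 57/8
6 + 1/(57/8) = 6 + 8/57 = 350/57

350/57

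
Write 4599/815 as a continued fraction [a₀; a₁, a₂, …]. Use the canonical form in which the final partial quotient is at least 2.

[5; 1, 1, 1, 4, 58]

⌊4599/815⌋ = 5, remainder 524
⌊815/524⌋ = 1, remainder 291
⌊524/291⌋ = 1, remainder 233
⌊291/233⌋ = 1, remainder 58
⌊233/58⌋ = 4, remainder 1
⌊58/1⌋ = 58, remainder 0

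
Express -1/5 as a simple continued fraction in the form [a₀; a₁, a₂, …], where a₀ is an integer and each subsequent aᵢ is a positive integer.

-1 = -1·5 + 4, so a_0 = -1
5 = 1·4 + 1, so a_1 = 1
4 = 4·1 + 0, so a_2 = 4

[-1; 1, 4]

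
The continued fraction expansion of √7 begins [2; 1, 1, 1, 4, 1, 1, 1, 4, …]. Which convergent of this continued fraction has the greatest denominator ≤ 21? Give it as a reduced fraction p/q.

45/17

a_0 = 2: 2/1  (≤ bound)
a_1 = 1: 3/1  (≤ bound)
a_2 = 1: 5/2  (≤ bound)
a_3 = 1: 8/3  (≤ bound)
a_4 = 4: 37/14  (≤ bound)
a_5 = 1: 45/17  (≤ bound)
a_6 = 1: 82/31  (> 21, stop)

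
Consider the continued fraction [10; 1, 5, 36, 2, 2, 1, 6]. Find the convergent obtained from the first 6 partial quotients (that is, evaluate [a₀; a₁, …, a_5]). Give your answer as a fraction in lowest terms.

11885/1097

Start with 2.
2 + 1/(2/1) = 2 + 1/2 = 5/2
36 + 1/(5/2) = 36 + 2/5 = 182/5
5 + 1/(182/5) = 5 + 5/182 = 915/182
1 + 1/(915/182) = 1 + 182/915 = 1097/915
10 + 1/(1097/915) = 10 + 915/1097 = 11885/1097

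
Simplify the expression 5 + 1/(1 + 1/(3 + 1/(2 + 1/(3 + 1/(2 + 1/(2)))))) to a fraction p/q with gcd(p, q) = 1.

999/173

Start with 2.
2 + 1/(2/1) = 2 + 1/2 = 5/2
3 + 1/(5/2) = 3 + 2/5 = 17/5
2 + 1/(17/5) = 2 + 5/17 = 39/17
3 + 1/(39/17) = 3 + 17/39 = 134/39
1 + 1/(134/39) = 1 + 39/134 = 173/134
5 + 1/(173/134) = 5 + 134/173 = 999/173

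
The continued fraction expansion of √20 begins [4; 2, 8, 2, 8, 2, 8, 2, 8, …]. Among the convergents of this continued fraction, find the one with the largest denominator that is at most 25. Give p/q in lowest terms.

List convergents until the denominator exceeds the bound:
a_0 = 4: 4/1  (≤ bound)
a_1 = 2: 9/2  (≤ bound)
a_2 = 8: 76/17  (≤ bound)
a_3 = 2: 161/36  (> 25, stop)

76/17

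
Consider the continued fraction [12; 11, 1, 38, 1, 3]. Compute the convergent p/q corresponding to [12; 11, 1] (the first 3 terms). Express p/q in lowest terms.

Start with 1.
11 + 1/(1/1) = 11 + 1/1 = 12/1
12 + 1/(12/1) = 12 + 1/12 = 145/12

145/12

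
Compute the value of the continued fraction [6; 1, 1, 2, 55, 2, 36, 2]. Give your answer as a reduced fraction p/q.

Collapse the nested fraction from the inside out:
Start with 2.
36 + 1/(2/1) = 36 + 1/2 = 73/2
2 + 1/(73/2) = 2 + 2/73 = 148/73
55 + 1/(148/73) = 55 + 73/148 = 8213/148
2 + 1/(8213/148) = 2 + 148/8213 = 16574/8213
1 + 1/(16574/8213) = 1 + 8213/16574 = 24787/16574
1 + 1/(24787/16574) = 1 + 16574/24787 = 41361/24787
6 + 1/(41361/24787) = 6 + 24787/41361 = 272953/41361

272953/41361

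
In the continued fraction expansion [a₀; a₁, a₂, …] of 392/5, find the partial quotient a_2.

2

392 ÷ 5 → quotient 78, remainder 2
5 ÷ 2 → quotient 2, remainder 1
2 ÷ 1 → quotient 2, remainder 0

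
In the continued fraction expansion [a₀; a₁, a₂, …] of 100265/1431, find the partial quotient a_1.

⌊100265/1431⌋ = 70, remainder 95
⌊1431/95⌋ = 15, remainder 6

15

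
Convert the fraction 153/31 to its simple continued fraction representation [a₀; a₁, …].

153 ÷ 31 → quotient 4, remainder 29
31 ÷ 29 → quotient 1, remainder 2
29 ÷ 2 → quotient 14, remainder 1
2 ÷ 1 → quotient 2, remainder 0

[4; 1, 14, 2]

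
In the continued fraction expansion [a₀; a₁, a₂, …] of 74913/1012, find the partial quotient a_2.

2

⌊74913/1012⌋ = 74, remainder 25
⌊1012/25⌋ = 40, remainder 12
⌊25/12⌋ = 2, remainder 1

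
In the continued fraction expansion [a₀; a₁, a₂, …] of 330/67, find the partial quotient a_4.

2

Run the Euclidean algorithm, recording each quotient:
330 = 4·67 + 62, so a_0 = 4
67 = 1·62 + 5, so a_1 = 1
62 = 12·5 + 2, so a_2 = 12
5 = 2·2 + 1, so a_3 = 2
2 = 2·1 + 0, so a_4 = 2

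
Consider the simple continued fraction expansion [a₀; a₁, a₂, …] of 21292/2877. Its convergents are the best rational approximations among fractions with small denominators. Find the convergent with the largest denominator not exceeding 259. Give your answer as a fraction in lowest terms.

1902/257

a_0 = 7: 7/1  (≤ bound)
a_1 = 2: 15/2  (≤ bound)
a_2 = 2: 37/5  (≤ bound)
a_3 = 51: 1902/257  (≤ bound)
a_4 = 1: 1939/262  (> 259, stop)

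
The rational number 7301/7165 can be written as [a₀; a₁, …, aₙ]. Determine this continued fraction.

[1; 52, 1, 2, 6, 7]

Run the Euclidean algorithm, recording each quotient:
⌊7301/7165⌋ = 1, remainder 136
⌊7165/136⌋ = 52, remainder 93
⌊136/93⌋ = 1, remainder 43
⌊93/43⌋ = 2, remainder 7
⌊43/7⌋ = 6, remainder 1
⌊7/1⌋ = 7, remainder 0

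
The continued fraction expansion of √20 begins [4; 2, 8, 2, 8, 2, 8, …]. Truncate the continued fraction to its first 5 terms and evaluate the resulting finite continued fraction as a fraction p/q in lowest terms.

1364/305

Compute successive convergents:
a_0 = 4: 4/1
a_1 = 2: 9/2
a_2 = 8: 76/17
a_3 = 2: 161/36
a_4 = 8: 1364/305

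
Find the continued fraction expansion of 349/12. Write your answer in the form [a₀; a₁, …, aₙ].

349 = 29·12 + 1, so a_0 = 29
12 = 12·1 + 0, so a_1 = 12

[29; 12]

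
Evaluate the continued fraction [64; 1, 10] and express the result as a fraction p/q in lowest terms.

714/11

Compute successive convergents:
a_0 = 64: 64/1
a_1 = 1: 65/1
a_2 = 10: 714/11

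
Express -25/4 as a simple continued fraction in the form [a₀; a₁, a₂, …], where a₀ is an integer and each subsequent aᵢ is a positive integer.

[-7; 1, 3]

Run the Euclidean algorithm, recording each quotient:
-25 ÷ 4 → quotient -7, remainder 3
4 ÷ 3 → quotient 1, remainder 1
3 ÷ 1 → quotient 3, remainder 0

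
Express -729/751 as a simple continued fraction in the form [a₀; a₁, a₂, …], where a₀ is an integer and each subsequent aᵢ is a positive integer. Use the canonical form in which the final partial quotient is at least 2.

⌊-729/751⌋ = -1, remainder 22
⌊751/22⌋ = 34, remainder 3
⌊22/3⌋ = 7, remainder 1
⌊3/1⌋ = 3, remainder 0

[-1; 34, 7, 3]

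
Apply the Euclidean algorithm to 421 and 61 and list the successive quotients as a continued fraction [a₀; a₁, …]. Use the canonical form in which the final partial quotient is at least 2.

⌊421/61⌋ = 6, remainder 55
⌊61/55⌋ = 1, remainder 6
⌊55/6⌋ = 9, remainder 1
⌊6/1⌋ = 6, remainder 0

[6; 1, 9, 6]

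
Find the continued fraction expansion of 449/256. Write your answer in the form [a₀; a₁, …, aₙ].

Run the Euclidean algorithm, recording each quotient:
449 ÷ 256 → quotient 1, remainder 193
256 ÷ 193 → quotient 1, remainder 63
193 ÷ 63 → quotient 3, remainder 4
63 ÷ 4 → quotient 15, remainder 3
4 ÷ 3 → quotient 1, remainder 1
3 ÷ 1 → quotient 3, remainder 0

[1; 1, 3, 15, 1, 3]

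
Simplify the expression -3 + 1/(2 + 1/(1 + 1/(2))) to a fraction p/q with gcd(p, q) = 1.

-21/8

a_0 = -3: -3/1
a_1 = 2: -5/2
a_2 = 1: -8/3
a_3 = 2: -21/8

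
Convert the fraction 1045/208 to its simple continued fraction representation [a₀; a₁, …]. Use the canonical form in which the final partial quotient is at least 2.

Apply division with remainder until the remainder is 0:
⌊1045/208⌋ = 5, remainder 5
⌊208/5⌋ = 41, remainder 3
⌊5/3⌋ = 1, remainder 2
⌊3/2⌋ = 1, remainder 1
⌊2/1⌋ = 2, remainder 0

[5; 41, 1, 1, 2]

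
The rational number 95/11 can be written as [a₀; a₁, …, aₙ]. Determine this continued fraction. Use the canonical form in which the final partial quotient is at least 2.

95 ÷ 11 → quotient 8, remainder 7
11 ÷ 7 → quotient 1, remainder 4
7 ÷ 4 → quotient 1, remainder 3
4 ÷ 3 → quotient 1, remainder 1
3 ÷ 1 → quotient 3, remainder 0

[8; 1, 1, 1, 3]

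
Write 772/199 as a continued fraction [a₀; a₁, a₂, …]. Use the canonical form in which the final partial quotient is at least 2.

[3; 1, 7, 3, 2, 3]

Repeatedly divide and take the remainder:
772 = 3·199 + 175, so a_0 = 3
199 = 1·175 + 24, so a_1 = 1
175 = 7·24 + 7, so a_2 = 7
24 = 3·7 + 3, so a_3 = 3
7 = 2·3 + 1, so a_4 = 2
3 = 3·1 + 0, so a_5 = 3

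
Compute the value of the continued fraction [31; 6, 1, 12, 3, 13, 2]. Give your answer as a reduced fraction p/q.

Start with 2.
13 + 1/(2/1) = 13 + 1/2 = 27/2
3 + 1/(27/2) = 3 + 2/27 = 83/27
12 + 1/(83/27) = 12 + 27/83 = 1023/83
1 + 1/(1023/83) = 1 + 83/1023 = 1106/1023
6 + 1/(1106/1023) = 6 + 1023/1106 = 7659/1106
31 + 1/(7659/1106) = 31 + 1106/7659 = 238535/7659

238535/7659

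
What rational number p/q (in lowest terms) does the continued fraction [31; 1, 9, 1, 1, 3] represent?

Collapse the nested fraction from the inside out:
Start with 3.
1 + 1/(3/1) = 1 + 1/3 = 4/3
1 + 1/(4/3) = 1 + 3/4 = 7/4
9 + 1/(7/4) = 9 + 4/7 = 67/7
1 + 1/(67/7) = 1 + 7/67 = 74/67
31 + 1/(74/67) = 31 + 67/74 = 2361/74

2361/74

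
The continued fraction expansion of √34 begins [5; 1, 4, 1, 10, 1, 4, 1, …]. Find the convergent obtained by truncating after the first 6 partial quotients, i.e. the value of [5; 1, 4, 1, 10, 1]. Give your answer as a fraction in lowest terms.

Starting at the tail and folding back:
Start with 1.
10 + 1/(1/1) = 10 + 1/1 = 11/1
1 + 1/(11/1) = 1 + 1/11 = 12/11
4 + 1/(12/11) = 4 + 11/12 = 59/12
1 + 1/(59/12) = 1 + 12/59 = 71/59
5 + 1/(71/59) = 5 + 59/71 = 414/71

414/71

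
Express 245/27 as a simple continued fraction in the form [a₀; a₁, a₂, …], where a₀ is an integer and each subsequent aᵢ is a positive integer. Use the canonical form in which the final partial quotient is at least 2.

245 ÷ 27 → quotient 9, remainder 2
27 ÷ 2 → quotient 13, remainder 1
2 ÷ 1 → quotient 2, remainder 0

[9; 13, 2]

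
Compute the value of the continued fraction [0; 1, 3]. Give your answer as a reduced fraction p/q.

3/4

a_0 = 0: 0/1
a_1 = 1: 1/1
a_2 = 3: 3/4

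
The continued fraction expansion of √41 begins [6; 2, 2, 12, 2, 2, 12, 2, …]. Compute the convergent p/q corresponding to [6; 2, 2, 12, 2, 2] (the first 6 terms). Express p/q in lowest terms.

Start with 2.
2 + 1/(2/1) = 2 + 1/2 = 5/2
12 + 1/(5/2) = 12 + 2/5 = 62/5
2 + 1/(62/5) = 2 + 5/62 = 129/62
2 + 1/(129/62) = 2 + 62/129 = 320/129
6 + 1/(320/129) = 6 + 129/320 = 2049/320

2049/320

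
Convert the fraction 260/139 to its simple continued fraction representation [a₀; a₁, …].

[1; 1, 6, 1, 2, 1, 1, 2]

Run the Euclidean algorithm, recording each quotient:
⌊260/139⌋ = 1, remainder 121
⌊139/121⌋ = 1, remainder 18
⌊121/18⌋ = 6, remainder 13
⌊18/13⌋ = 1, remainder 5
⌊13/5⌋ = 2, remainder 3
⌊5/3⌋ = 1, remainder 2
⌊3/2⌋ = 1, remainder 1
⌊2/1⌋ = 2, remainder 0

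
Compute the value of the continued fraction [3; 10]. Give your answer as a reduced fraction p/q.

31/10

Work from the innermost term outward:
Start with 10.
3 + 1/(10/1) = 3 + 1/10 = 31/10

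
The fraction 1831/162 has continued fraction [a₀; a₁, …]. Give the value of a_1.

3

1831 ÷ 162 → quotient 11, remainder 49
162 ÷ 49 → quotient 3, remainder 15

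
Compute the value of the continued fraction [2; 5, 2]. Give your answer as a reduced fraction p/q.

Build up convergents one term at a time:
a_0 = 2: 2/1
a_1 = 5: 11/5
a_2 = 2: 24/11

24/11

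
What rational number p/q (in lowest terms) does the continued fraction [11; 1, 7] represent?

95/8

Compute successive convergents:
a_0 = 11: 11/1
a_1 = 1: 12/1
a_2 = 7: 95/8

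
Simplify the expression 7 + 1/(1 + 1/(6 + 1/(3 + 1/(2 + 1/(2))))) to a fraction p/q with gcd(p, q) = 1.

975/124

Work from the innermost term outward:
Start with 2.
2 + 1/(2/1) = 2 + 1/2 = 5/2
3 + 1/(5/2) = 3 + 2/5 = 17/5
6 + 1/(17/5) = 6 + 5/17 = 107/17
1 + 1/(107/17) = 1 + 17/107 = 124/107
7 + 1/(124/107) = 7 + 107/124 = 975/124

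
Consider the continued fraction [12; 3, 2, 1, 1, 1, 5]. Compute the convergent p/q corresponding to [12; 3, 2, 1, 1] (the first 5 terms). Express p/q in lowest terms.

a_0 = 12: 12/1
a_1 = 3: 37/3
a_2 = 2: 86/7
a_3 = 1: 123/10
a_4 = 1: 209/17

209/17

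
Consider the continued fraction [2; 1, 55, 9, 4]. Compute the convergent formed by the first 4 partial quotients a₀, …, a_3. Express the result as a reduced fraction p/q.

Starting at the tail and folding back:
Start with 9.
55 + 1/(9/1) = 55 + 1/9 = 496/9
1 + 1/(496/9) = 1 + 9/496 = 505/496
2 + 1/(505/496) = 2 + 496/505 = 1506/505

1506/505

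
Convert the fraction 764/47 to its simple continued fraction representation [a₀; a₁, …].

[16; 3, 1, 11]

Run the Euclidean algorithm, recording each quotient:
⌊764/47⌋ = 16, remainder 12
⌊47/12⌋ = 3, remainder 11
⌊12/11⌋ = 1, remainder 1
⌊11/1⌋ = 11, remainder 0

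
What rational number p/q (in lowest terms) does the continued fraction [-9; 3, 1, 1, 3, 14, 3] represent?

-9557/1096

a_0 = -9: -9/1
a_1 = 3: -26/3
a_2 = 1: -35/4
a_3 = 1: -61/7
a_4 = 3: -218/25
a_5 = 14: -3113/357
a_6 = 3: -9557/1096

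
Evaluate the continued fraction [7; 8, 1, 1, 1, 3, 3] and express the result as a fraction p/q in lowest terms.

Start with 3.
3 + 1/(3/1) = 3 + 1/3 = 10/3
1 + 1/(10/3) = 1 + 3/10 = 13/10
1 + 1/(13/10) = 1 + 10/13 = 23/13
1 + 1/(23/13) = 1 + 13/23 = 36/23
8 + 1/(36/23) = 8 + 23/36 = 311/36
7 + 1/(311/36) = 7 + 36/311 = 2213/311

2213/311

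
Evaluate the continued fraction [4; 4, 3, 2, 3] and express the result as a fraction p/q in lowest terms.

a_0 = 4: 4/1
a_1 = 4: 17/4
a_2 = 3: 55/13
a_3 = 2: 127/30
a_4 = 3: 436/103

436/103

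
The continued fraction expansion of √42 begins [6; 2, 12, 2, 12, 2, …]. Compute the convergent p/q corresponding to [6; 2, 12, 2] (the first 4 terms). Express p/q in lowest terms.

a_0 = 6: 6/1
a_1 = 2: 13/2
a_2 = 12: 162/25
a_3 = 2: 337/52

337/52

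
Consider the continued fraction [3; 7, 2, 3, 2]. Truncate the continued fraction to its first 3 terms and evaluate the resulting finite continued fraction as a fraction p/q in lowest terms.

Start with 2.
7 + 1/(2/1) = 7 + 1/2 = 15/2
3 + 1/(15/2) = 3 + 2/15 = 47/15

47/15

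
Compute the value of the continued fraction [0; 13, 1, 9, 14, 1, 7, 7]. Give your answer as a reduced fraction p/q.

8537/118670

a_0 = 0: 0/1
a_1 = 13: 1/13
a_2 = 1: 1/14
a_3 = 9: 10/139
a_4 = 14: 141/1960
a_5 = 1: 151/2099
a_6 = 7: 1198/16653
a_7 = 7: 8537/118670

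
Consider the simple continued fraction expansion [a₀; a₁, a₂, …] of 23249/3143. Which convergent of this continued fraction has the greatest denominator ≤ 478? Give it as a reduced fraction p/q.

List convergents until the denominator exceeds the bound:
a_0 = 7: 7/1  (≤ bound)
a_1 = 2: 15/2  (≤ bound)
a_2 = 1: 22/3  (≤ bound)
a_3 = 1: 37/5  (≤ bound)
a_4 = 13: 503/68  (≤ bound)
a_5 = 15: 7582/1025  (> 478, stop)

503/68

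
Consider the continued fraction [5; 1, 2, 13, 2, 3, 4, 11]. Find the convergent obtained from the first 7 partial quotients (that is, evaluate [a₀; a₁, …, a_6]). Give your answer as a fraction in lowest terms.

7031/1239

Start with 4.
3 + 1/(4/1) = 3 + 1/4 = 13/4
2 + 1/(13/4) = 2 + 4/13 = 30/13
13 + 1/(30/13) = 13 + 13/30 = 403/30
2 + 1/(403/30) = 2 + 30/403 = 836/403
1 + 1/(836/403) = 1 + 403/836 = 1239/836
5 + 1/(1239/836) = 5 + 836/1239 = 7031/1239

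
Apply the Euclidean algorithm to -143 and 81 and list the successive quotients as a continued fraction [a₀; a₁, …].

[-2; 4, 3, 1, 4]

⌊-143/81⌋ = -2, remainder 19
⌊81/19⌋ = 4, remainder 5
⌊19/5⌋ = 3, remainder 4
⌊5/4⌋ = 1, remainder 1
⌊4/1⌋ = 4, remainder 0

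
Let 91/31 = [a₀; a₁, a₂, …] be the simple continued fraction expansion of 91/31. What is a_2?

Run the Euclidean algorithm, recording each quotient:
91 = 2·31 + 29, so a_0 = 2
31 = 1·29 + 2, so a_1 = 1
29 = 14·2 + 1, so a_2 = 14

14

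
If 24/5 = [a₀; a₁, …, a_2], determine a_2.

Repeatedly divide and take the remainder:
24 = 4·5 + 4, so a_0 = 4
5 = 1·4 + 1, so a_1 = 1
4 = 4·1 + 0, so a_2 = 4

4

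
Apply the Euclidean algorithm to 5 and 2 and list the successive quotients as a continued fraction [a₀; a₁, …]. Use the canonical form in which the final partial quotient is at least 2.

5 ÷ 2 → quotient 2, remainder 1
2 ÷ 1 → quotient 2, remainder 0

[2; 2]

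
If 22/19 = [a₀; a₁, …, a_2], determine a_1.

Run the Euclidean algorithm, recording each quotient:
⌊22/19⌋ = 1, remainder 3
⌊19/3⌋ = 6, remainder 1

6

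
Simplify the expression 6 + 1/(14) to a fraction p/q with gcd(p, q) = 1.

a_0 = 6: 6/1
a_1 = 14: 85/14

85/14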